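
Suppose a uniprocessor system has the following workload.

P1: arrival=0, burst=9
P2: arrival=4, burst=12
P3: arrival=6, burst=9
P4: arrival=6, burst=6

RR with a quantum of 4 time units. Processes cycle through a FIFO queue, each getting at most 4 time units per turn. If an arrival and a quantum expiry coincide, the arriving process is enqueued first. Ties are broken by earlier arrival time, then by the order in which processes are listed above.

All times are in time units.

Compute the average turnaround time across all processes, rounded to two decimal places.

Timeline: | P1 0-4 | P2 4-8 | P1 8-12 | P3 12-16 | P4 16-20 | P2 20-24 | P1 24-25 | P3 25-29 | P4 29-31 | P2 31-35 | P3 35-36 |
Completion: P1=25  P2=35  P3=36  P4=31
Turnaround (C−A): P1=25  P2=31  P3=30  P4=25
Turnaround times: P1=25, P2=31, P3=30, P4=25
Average turnaround = (25+31+30+25) / 4 = 111/4 = 27.75

27.75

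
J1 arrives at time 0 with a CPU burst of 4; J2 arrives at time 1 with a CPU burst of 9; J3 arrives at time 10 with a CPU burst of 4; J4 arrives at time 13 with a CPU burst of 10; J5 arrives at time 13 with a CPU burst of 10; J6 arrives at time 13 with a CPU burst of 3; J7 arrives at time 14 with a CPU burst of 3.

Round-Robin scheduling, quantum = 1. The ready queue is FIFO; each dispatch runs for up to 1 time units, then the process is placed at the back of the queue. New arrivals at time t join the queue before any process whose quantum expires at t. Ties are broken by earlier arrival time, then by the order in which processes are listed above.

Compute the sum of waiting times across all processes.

86

Timeline: | J1 0-1 | J2 1-2 | J1 2-3 | J2 3-4 | J1 4-5 | J2 5-6 | J1 6-7 | J2 7-10 | J3 10-11 | J2 11-12 | J3 12-13 | J2 13-14 | J4 14-15 | J5 15-16 | J6 16-17 | J3 17-18 | J7 18-19 | J2 19-20 | J4 20-21 | J5 21-22 | J6 22-23 | J3 23-24 | J7 24-25 | J4 25-26 | J5 26-27 | J6 27-28 | J7 28-29 | J4 29-30 | J5 30-31 | J4 31-32 | J5 32-33 | J4 33-34 | J5 34-35 | J4 35-36 | J5 36-37 | J4 37-38 | J5 38-39 | J4 39-40 | J5 40-41 | J4 41-42 | J5 42-43 |
Completion: J1=7  J2=20  J3=24  J4=42  J5=43  J6=28  J7=29
Turnaround (C−A): J1=7  J2=19  J3=14  J4=29  J5=30  J6=15  J7=15
Waiting = turnaround − burst: J1=3, J2=10, J3=10, J4=19, J5=20, J6=12, J7=12
Total waiting = 3 + 10 + 10 + 19 + 20 + 12 + 12 = 86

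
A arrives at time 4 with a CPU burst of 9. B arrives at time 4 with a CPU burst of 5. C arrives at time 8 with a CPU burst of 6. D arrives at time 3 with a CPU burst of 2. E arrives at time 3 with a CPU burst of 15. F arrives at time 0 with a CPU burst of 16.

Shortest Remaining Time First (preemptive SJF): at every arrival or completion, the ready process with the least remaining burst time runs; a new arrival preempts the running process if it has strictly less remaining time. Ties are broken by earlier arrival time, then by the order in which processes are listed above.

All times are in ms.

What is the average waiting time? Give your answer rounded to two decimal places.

Gantt: | F 0-3 | D 3-5 | B 5-10 | C 10-16 | A 16-25 | F 25-38 | E 38-53 |
Completion: A=25  B=10  C=16  D=5  E=53  F=38
Turnaround (C−A): A=21  B=6  C=8  D=2  E=50  F=38
Waiting times: A=12, B=1, C=2, D=0, E=35, F=22
Average waiting = (12+1+2+0+35+22) / 6 = 72/6 = 12.00

12.00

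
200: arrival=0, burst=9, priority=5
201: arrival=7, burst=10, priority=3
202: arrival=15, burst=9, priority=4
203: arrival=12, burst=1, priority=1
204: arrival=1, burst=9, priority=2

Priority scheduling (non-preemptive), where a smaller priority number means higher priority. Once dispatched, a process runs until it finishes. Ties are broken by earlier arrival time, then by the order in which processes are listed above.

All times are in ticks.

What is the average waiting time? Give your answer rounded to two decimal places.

Gantt: | 200 0-9 | 204 9-18 | 203 18-19 | 201 19-29 | 202 29-38 |
Completion: 200=9  201=29  202=38  203=19  204=18
Turnaround (C−A): 200=9  201=22  202=23  203=7  204=17
Waiting times: 200=0, 201=12, 202=14, 203=6, 204=8
Average waiting = (0+12+14+6+8) / 5 = 40/5 = 8.00

8.00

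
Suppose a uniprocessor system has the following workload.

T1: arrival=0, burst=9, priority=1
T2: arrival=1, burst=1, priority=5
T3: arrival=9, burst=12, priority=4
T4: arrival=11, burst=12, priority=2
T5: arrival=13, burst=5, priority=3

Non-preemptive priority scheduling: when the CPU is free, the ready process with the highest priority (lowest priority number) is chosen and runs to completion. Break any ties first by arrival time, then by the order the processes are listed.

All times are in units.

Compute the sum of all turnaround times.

Schedule: | T1 0-9 | T3 9-21 | T4 21-33 | T5 33-38 | T2 38-39 |
Completion: T1=9  T2=39  T3=21  T4=33  T5=38
Turnaround (C−A): T1=9  T2=38  T3=12  T4=22  T5=25
Turnaround = completion − arrival: T1=9, T2=38, T3=12, T4=22, T5=25
Total turnaround = 9 + 38 + 12 + 22 + 25 = 106

106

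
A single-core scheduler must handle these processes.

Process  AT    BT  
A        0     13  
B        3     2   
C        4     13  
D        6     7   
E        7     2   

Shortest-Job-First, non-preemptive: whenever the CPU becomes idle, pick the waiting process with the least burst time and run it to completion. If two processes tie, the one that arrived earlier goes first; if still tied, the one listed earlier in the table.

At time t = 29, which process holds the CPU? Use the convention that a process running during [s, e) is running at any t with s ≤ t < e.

Timeline: | A 0-13 | B 13-15 | E 15-17 | D 17-24 | C 24-37 |
Completion: A=13  B=15  C=37  D=24  E=17

C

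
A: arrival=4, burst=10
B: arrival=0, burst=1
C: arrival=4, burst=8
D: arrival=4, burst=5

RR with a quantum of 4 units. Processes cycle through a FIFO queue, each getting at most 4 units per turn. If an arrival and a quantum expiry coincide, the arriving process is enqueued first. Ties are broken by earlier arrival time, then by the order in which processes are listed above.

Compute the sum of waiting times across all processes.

41

Gantt: | B 0-1 | idle 1-4 | A 4-8 | C 8-12 | D 12-16 | A 16-20 | C 20-24 | D 24-25 | A 25-27 |
Completion: A=27  B=1  C=24  D=25
Waiting = turnaround − burst: A=13, B=0, C=12, D=16
Total waiting = 13 + 0 + 12 + 16 = 41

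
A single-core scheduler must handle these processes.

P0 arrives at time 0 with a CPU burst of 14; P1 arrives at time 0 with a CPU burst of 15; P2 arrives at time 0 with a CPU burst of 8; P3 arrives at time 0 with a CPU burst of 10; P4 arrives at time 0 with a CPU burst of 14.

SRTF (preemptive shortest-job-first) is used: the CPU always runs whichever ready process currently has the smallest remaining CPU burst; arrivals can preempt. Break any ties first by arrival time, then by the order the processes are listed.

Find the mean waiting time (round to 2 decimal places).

Schedule: | P2 0-8 | P3 8-18 | P0 18-32 | P4 32-46 | P1 46-61 |
Completion: P0=32  P1=61  P2=8  P3=18  P4=46
Waiting times: P0=18, P1=46, P2=0, P3=8, P4=32
Average waiting = (18+46+0+8+32) / 5 = 104/5 = 20.80

20.80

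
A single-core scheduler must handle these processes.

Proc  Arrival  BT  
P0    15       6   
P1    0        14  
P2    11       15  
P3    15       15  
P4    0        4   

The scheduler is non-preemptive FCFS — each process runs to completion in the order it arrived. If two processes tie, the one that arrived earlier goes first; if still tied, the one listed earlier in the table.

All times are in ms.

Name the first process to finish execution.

P1

Gantt: | P1 0-14 | P4 14-18 | P2 18-33 | P0 33-39 | P3 39-54 |
Completion: P0=39  P1=14  P2=33  P3=54  P4=18
Turnaround (C−A): P0=24  P1=14  P2=22  P3=39  P4=18
Finish order: P1 → P4 → P2 → P0 → P3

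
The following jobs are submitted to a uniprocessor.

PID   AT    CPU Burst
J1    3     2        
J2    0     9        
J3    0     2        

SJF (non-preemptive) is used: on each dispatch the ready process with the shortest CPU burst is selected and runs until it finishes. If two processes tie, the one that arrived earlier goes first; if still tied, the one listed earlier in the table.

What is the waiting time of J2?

Gantt: | J3 0-2 | J2 2-11 | J1 11-13 |
Completion: J1=13  J2=11  J3=2
Turnaround (C−A): J1=10  J2=11  J3=2
Waiting(J2) = turnaround − burst = 11 − 9 = 2

2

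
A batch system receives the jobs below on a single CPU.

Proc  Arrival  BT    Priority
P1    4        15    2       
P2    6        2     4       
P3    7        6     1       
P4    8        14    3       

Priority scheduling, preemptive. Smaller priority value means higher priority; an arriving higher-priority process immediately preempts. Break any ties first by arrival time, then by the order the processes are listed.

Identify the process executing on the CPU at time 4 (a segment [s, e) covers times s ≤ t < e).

P1

Schedule: | idle 0-4 | P1 4-7 | P3 7-13 | P1 13-25 | P4 25-39 | P2 39-41 |
Completion: P1=25  P2=41  P3=13  P4=39
Turnaround (C−A): P1=21  P2=35  P3=6  P4=31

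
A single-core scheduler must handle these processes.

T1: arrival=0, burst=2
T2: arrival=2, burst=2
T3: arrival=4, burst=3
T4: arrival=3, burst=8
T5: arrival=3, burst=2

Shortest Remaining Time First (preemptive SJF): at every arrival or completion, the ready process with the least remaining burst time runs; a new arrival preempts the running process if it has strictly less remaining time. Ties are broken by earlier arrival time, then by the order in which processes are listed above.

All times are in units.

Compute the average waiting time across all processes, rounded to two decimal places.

1.80

Timeline: | T1 0-2 | T2 2-4 | T5 4-6 | T3 6-9 | T4 9-17 |
Completion: T1=2  T2=4  T3=9  T4=17  T5=6
Waiting times: T1=0, T2=0, T3=2, T4=6, T5=1
Average waiting = (0+0+2+6+1) / 5 = 9/5 = 1.80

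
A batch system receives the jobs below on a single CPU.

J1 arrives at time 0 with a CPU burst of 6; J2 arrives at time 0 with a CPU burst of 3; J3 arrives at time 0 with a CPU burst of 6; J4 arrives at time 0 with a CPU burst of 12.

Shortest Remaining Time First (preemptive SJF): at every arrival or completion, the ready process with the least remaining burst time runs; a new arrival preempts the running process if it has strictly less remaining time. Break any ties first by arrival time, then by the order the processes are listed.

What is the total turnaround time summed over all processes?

Gantt: | J2 0-3 | J1 3-9 | J3 9-15 | J4 15-27 |
Completion: J1=9  J2=3  J3=15  J4=27
Turnaround = completion − arrival: J1=9, J2=3, J3=15, J4=27
Total turnaround = 9 + 3 + 15 + 27 = 54

54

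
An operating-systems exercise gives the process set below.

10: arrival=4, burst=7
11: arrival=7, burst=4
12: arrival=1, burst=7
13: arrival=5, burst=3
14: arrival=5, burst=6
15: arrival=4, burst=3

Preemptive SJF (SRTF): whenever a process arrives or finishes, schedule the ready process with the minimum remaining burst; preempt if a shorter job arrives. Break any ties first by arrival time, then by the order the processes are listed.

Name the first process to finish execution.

15

Schedule: | idle 0-1 | 12 1-4 | 15 4-7 | 13 7-10 | 12 10-14 | 11 14-18 | 14 18-24 | 10 24-31 |
Completion: 10=31  11=18  12=14  13=10  14=24  15=7
Finish order: 15 → 13 → 12 → 11 → 14 → 10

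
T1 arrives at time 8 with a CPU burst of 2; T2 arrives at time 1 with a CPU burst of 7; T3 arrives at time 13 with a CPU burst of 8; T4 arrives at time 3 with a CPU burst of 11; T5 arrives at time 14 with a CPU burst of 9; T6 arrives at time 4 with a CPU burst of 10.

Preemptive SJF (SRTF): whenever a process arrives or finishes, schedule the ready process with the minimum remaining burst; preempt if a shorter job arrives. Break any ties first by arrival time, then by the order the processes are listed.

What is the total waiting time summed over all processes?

Timeline: | idle 0-1 | T2 1-8 | T1 8-10 | T6 10-20 | T3 20-28 | T5 28-37 | T4 37-48 |
Completion: T1=10  T2=8  T3=28  T4=48  T5=37  T6=20
Waiting = turnaround − burst: T1=0, T2=0, T3=7, T4=34, T5=14, T6=6
Total waiting = 0 + 0 + 7 + 34 + 14 + 6 = 61

61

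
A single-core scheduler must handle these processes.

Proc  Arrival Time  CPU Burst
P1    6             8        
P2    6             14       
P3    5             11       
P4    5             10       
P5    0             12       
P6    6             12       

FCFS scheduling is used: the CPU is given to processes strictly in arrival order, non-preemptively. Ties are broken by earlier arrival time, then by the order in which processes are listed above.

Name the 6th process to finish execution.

P6

Timeline: | P5 0-12 | P3 12-23 | P4 23-33 | P1 33-41 | P2 41-55 | P6 55-67 |
Completion: P1=41  P2=55  P3=23  P4=33  P5=12  P6=67
Finish order: P5 → P3 → P4 → P1 → P2 → P6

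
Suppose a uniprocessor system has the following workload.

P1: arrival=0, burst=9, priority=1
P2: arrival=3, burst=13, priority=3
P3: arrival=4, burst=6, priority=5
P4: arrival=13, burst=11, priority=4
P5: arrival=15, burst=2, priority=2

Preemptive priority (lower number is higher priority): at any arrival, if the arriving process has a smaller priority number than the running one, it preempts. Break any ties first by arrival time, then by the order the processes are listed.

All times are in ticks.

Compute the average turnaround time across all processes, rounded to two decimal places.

18.20

Gantt: | P1 0-9 | P2 9-15 | P5 15-17 | P2 17-24 | P4 24-35 | P3 35-41 |
Completion: P1=9  P2=24  P3=41  P4=35  P5=17
Turnaround (C−A): P1=9  P2=21  P3=37  P4=22  P5=2
Turnaround times: P1=9, P2=21, P3=37, P4=22, P5=2
Average turnaround = (9+21+37+22+2) / 5 = 91/5 = 18.20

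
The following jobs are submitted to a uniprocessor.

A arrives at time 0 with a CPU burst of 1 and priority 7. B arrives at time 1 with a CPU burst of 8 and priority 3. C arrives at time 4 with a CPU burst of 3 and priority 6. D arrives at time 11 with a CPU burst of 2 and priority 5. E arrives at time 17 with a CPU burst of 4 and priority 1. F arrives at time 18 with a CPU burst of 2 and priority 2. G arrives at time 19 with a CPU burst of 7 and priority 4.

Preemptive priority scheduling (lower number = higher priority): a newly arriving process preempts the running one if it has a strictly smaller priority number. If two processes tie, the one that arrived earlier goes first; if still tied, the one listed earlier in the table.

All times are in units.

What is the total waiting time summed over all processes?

14

Schedule: | A 0-1 | B 1-9 | C 9-11 | D 11-13 | C 13-14 | idle 14-17 | E 17-21 | F 21-23 | G 23-30 |
Completion: A=1  B=9  C=14  D=13  E=21  F=23  G=30
Waiting = turnaround − burst: A=0, B=0, C=7, D=0, E=0, F=3, G=4
Total waiting = 0 + 0 + 7 + 0 + 0 + 3 + 4 = 14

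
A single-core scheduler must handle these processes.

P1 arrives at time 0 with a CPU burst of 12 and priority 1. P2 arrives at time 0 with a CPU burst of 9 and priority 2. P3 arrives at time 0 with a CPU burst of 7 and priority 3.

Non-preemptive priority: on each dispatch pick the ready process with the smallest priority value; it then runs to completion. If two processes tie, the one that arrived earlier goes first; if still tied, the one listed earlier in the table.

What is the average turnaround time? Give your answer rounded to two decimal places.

Timeline: | P1 0-12 | P2 12-21 | P3 21-28 |
Completion: P1=12  P2=21  P3=28
Turnaround (C−A): P1=12  P2=21  P3=28
Turnaround times: P1=12, P2=21, P3=28
Average turnaround = (12+21+28) / 3 = 61/3 = 20.33

20.33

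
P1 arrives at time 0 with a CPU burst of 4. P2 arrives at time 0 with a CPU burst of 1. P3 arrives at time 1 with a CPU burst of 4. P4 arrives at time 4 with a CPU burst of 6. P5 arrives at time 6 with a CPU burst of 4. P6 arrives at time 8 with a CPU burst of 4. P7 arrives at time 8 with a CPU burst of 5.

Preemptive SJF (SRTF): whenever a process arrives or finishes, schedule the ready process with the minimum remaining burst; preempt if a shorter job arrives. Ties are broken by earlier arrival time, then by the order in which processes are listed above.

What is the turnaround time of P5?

7

Gantt: | P2 0-1 | P1 1-5 | P3 5-9 | P5 9-13 | P6 13-17 | P7 17-22 | P4 22-28 |
Completion: P1=5  P2=1  P3=9  P4=28  P5=13  P6=17  P7=22
Turnaround (C−A): P1=5  P2=1  P3=8  P4=24  P5=7  P6=9  P7=14
Turnaround(P5) = completion − arrival = 13 − 6 = 7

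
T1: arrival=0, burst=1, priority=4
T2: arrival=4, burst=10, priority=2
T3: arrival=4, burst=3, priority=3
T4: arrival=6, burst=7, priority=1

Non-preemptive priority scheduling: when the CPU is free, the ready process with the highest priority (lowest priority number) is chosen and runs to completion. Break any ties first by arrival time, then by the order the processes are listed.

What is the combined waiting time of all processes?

25

Timeline: | T1 0-1 | idle 1-4 | T2 4-14 | T4 14-21 | T3 21-24 |
Completion: T1=1  T2=14  T3=24  T4=21
Waiting = turnaround − burst: T1=0, T2=0, T3=17, T4=8
Total waiting = 0 + 0 + 17 + 8 = 25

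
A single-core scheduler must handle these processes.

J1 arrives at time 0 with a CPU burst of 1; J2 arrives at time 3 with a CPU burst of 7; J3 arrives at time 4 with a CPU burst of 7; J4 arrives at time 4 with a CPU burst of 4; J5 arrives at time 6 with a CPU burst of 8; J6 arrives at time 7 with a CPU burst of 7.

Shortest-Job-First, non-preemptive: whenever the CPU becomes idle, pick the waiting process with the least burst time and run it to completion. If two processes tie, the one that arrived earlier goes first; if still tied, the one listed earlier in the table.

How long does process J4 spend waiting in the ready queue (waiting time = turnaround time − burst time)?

Gantt: | J1 0-1 | idle 1-3 | J2 3-10 | J4 10-14 | J3 14-21 | J6 21-28 | J5 28-36 |
Completion: J1=1  J2=10  J3=21  J4=14  J5=36  J6=28
Waiting(J4) = turnaround − burst = 10 − 4 = 6

6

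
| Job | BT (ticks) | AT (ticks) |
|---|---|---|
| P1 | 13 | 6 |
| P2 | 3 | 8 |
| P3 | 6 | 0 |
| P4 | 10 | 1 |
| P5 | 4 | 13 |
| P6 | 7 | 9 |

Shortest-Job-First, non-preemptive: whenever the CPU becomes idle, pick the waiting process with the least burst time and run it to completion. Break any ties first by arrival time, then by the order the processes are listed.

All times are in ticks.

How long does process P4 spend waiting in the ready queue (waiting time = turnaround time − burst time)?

5

Timeline: | P3 0-6 | P4 6-16 | P2 16-19 | P5 19-23 | P6 23-30 | P1 30-43 |
Completion: P1=43  P2=19  P3=6  P4=16  P5=23  P6=30
Turnaround (C−A): P1=37  P2=11  P3=6  P4=15  P5=10  P6=21
Waiting(P4) = turnaround − burst = 15 − 10 = 5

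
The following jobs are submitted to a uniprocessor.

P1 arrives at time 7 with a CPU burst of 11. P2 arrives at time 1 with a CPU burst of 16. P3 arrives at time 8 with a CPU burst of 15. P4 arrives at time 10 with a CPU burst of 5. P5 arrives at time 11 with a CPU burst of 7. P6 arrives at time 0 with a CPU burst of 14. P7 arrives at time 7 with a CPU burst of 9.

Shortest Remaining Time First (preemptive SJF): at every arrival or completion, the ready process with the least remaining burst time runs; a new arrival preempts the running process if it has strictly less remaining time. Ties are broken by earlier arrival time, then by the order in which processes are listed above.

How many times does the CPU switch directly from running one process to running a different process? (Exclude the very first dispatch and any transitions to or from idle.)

Schedule: | P6 0-14 | P4 14-19 | P5 19-26 | P7 26-35 | P1 35-46 | P3 46-61 | P2 61-77 |
Completion: P1=46  P2=77  P3=61  P4=19  P5=26  P6=14  P7=35
Turnaround (C−A): P1=39  P2=76  P3=53  P4=9  P5=15  P6=14  P7=28

6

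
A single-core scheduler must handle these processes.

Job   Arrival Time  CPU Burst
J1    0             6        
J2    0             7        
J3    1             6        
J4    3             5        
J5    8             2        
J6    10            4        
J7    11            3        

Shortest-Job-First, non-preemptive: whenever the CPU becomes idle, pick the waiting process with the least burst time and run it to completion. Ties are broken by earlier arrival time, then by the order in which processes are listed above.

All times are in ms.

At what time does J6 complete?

20

Schedule: | J1 0-6 | J4 6-11 | J5 11-13 | J7 13-16 | J6 16-20 | J3 20-26 | J2 26-33 |
Completion: J1=6  J2=33  J3=26  J4=11  J5=13  J6=20  J7=16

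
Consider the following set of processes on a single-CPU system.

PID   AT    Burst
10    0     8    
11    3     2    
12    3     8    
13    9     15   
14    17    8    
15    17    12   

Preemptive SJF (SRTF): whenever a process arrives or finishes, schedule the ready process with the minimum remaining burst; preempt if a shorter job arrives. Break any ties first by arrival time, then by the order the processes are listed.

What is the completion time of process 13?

53

Schedule: | 10 0-3 | 11 3-5 | 10 5-10 | 12 10-18 | 14 18-26 | 15 26-38 | 13 38-53 |
Completion: 10=10  11=5  12=18  13=53  14=26  15=38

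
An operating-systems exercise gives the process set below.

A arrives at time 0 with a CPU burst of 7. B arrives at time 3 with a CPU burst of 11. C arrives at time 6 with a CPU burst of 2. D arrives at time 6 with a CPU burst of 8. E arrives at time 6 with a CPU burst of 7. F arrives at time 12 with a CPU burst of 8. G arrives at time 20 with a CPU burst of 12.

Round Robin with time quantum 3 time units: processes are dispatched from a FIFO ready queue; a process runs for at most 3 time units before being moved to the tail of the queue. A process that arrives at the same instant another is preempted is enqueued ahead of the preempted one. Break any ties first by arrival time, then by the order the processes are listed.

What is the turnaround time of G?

Gantt: | A 0-3 | B 3-6 | A 6-9 | C 9-11 | D 11-14 | E 14-17 | B 17-20 | A 20-21 | F 21-24 | D 24-27 | E 27-30 | G 30-33 | B 33-36 | F 36-39 | D 39-41 | E 41-42 | G 42-45 | B 45-47 | F 47-49 | G 49-55 |
Completion: A=21  B=47  C=11  D=41  E=42  F=49  G=55
Turnaround (C−A): A=21  B=44  C=5  D=35  E=36  F=37  G=35
Turnaround(G) = completion − arrival = 55 − 20 = 35

35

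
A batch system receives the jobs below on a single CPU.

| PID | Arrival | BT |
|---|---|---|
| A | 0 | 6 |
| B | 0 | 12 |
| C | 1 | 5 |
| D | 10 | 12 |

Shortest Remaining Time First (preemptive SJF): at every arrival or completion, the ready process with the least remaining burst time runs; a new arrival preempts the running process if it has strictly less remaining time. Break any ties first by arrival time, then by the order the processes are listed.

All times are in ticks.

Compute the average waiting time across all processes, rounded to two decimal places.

7.25

Timeline: | A 0-6 | C 6-11 | B 11-23 | D 23-35 |
Completion: A=6  B=23  C=11  D=35
Turnaround (C−A): A=6  B=23  C=10  D=25
Waiting times: A=0, B=11, C=5, D=13
Average waiting = (0+11+5+13) / 4 = 29/4 = 7.25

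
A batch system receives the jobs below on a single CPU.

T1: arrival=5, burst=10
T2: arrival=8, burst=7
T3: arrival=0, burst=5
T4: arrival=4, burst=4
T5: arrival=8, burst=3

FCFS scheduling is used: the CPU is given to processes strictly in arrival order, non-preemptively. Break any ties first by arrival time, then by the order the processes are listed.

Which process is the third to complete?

Timeline: | T3 0-5 | T4 5-9 | T1 9-19 | T2 19-26 | T5 26-29 |
Completion: T1=19  T2=26  T3=5  T4=9  T5=29
Finish order: T3 → T4 → T1 → T2 → T5

T1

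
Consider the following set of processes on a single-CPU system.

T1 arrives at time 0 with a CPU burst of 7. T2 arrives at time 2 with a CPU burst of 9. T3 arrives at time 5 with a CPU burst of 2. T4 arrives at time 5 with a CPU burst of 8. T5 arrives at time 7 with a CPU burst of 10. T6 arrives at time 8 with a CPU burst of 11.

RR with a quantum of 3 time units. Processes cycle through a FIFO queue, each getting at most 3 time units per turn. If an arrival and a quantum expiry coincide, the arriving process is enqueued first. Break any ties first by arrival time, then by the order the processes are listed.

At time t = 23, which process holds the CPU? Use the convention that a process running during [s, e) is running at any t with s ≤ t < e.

Timeline: | T1 0-3 | T2 3-6 | T1 6-9 | T3 9-11 | T4 11-14 | T2 14-17 | T5 17-20 | T6 20-23 | T1 23-24 | T4 24-27 | T2 27-30 | T5 30-33 | T6 33-36 | T4 36-38 | T5 38-41 | T6 41-44 | T5 44-45 | T6 45-47 |
Completion: T1=24  T2=30  T3=11  T4=38  T5=45  T6=47
Turnaround (C−A): T1=24  T2=28  T3=6  T4=33  T5=38  T6=39

T1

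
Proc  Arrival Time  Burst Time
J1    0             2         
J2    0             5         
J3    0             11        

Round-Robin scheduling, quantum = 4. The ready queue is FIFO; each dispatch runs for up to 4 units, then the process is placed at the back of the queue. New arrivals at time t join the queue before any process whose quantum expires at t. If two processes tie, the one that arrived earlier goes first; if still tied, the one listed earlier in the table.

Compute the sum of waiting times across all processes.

13

Schedule: | J1 0-2 | J2 2-6 | J3 6-10 | J2 10-11 | J3 11-18 |
Completion: J1=2  J2=11  J3=18
Turnaround (C−A): J1=2  J2=11  J3=18
Waiting = turnaround − burst: J1=0, J2=6, J3=7
Total waiting = 0 + 6 + 7 = 13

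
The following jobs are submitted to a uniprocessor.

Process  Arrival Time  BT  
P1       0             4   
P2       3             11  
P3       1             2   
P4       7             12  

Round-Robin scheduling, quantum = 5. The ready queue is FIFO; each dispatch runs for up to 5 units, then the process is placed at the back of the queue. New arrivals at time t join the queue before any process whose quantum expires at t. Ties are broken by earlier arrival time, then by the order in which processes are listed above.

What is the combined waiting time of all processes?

26

Gantt: | P1 0-4 | P3 4-6 | P2 6-11 | P4 11-16 | P2 16-21 | P4 21-26 | P2 26-27 | P4 27-29 |
Completion: P1=4  P2=27  P3=6  P4=29
Waiting = turnaround − burst: P1=0, P2=13, P3=3, P4=10
Total waiting = 0 + 13 + 3 + 10 = 26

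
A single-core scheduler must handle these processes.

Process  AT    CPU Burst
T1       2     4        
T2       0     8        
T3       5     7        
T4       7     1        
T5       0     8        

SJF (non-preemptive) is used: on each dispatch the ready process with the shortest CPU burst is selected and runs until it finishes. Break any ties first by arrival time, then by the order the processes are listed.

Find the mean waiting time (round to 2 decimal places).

7.20

Gantt: | T2 0-8 | T4 8-9 | T1 9-13 | T3 13-20 | T5 20-28 |
Completion: T1=13  T2=8  T3=20  T4=9  T5=28
Turnaround (C−A): T1=11  T2=8  T3=15  T4=2  T5=28
Waiting times: T1=7, T2=0, T3=8, T4=1, T5=20
Average waiting = (7+0+8+1+20) / 5 = 36/5 = 7.20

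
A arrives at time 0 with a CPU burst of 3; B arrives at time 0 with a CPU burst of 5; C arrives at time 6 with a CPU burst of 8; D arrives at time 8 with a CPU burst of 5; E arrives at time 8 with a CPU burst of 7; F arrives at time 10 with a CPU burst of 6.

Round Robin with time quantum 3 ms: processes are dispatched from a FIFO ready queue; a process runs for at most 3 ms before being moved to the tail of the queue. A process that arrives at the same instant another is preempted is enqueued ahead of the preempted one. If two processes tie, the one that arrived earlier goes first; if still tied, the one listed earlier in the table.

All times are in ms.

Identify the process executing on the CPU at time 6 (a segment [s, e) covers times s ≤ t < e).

C

Timeline: | A 0-3 | B 3-6 | C 6-9 | B 9-11 | D 11-14 | E 14-17 | C 17-20 | F 20-23 | D 23-25 | E 25-28 | C 28-30 | F 30-33 | E 33-34 |
Completion: A=3  B=11  C=30  D=25  E=34  F=33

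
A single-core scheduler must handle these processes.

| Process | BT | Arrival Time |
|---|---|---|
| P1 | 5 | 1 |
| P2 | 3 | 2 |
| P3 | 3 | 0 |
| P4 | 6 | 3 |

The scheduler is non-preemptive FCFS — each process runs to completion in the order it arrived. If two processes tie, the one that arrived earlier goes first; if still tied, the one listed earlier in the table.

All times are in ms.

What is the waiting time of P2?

Timeline: | P3 0-3 | P1 3-8 | P2 8-11 | P4 11-17 |
Completion: P1=8  P2=11  P3=3  P4=17
Turnaround (C−A): P1=7  P2=9  P3=3  P4=14
Waiting(P2) = turnaround − burst = 9 − 3 = 6

6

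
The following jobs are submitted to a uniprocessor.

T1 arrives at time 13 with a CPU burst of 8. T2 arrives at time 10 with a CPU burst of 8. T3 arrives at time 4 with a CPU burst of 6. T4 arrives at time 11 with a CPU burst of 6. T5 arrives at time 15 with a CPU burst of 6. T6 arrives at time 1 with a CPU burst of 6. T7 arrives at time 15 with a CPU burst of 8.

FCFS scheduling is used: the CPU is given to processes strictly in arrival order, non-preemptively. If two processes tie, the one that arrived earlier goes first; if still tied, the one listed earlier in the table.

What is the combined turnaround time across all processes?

Timeline: | idle 0-1 | T6 1-7 | T3 7-13 | T2 13-21 | T4 21-27 | T1 27-35 | T5 35-41 | T7 41-49 |
Completion: T1=35  T2=21  T3=13  T4=27  T5=41  T6=7  T7=49
Turnaround (C−A): T1=22  T2=11  T3=9  T4=16  T5=26  T6=6  T7=34
Turnaround = completion − arrival: T1=22, T2=11, T3=9, T4=16, T5=26, T6=6, T7=34
Total turnaround = 22 + 11 + 9 + 16 + 26 + 6 + 34 = 124

124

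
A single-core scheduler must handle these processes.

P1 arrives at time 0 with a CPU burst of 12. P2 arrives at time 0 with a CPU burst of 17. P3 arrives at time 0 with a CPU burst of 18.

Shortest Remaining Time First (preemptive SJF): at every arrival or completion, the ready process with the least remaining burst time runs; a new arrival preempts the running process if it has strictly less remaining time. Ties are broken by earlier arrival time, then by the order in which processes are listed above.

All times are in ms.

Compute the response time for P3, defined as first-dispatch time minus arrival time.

29

Schedule: | P1 0-12 | P2 12-29 | P3 29-47 |
Completion: P1=12  P2=29  P3=47
Turnaround (C−A): P1=12  P2=29  P3=47
Response(P3) = first start − arrival = 29 − 0 = 29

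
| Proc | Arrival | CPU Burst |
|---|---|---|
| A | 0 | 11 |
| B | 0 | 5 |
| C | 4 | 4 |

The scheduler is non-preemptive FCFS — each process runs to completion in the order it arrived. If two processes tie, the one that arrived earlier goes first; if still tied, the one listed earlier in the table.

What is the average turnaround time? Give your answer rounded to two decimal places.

14.33

Timeline: | A 0-11 | B 11-16 | C 16-20 |
Completion: A=11  B=16  C=20
Turnaround (C−A): A=11  B=16  C=16
Turnaround times: A=11, B=16, C=16
Average turnaround = (11+16+16) / 3 = 43/3 = 14.33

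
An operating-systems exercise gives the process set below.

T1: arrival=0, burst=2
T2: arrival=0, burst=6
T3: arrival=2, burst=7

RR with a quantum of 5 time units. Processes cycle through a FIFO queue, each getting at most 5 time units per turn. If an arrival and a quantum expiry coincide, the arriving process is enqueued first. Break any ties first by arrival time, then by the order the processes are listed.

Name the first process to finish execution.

Timeline: | T1 0-2 | T2 2-7 | T3 7-12 | T2 12-13 | T3 13-15 |
Completion: T1=2  T2=13  T3=15
Finish order: T1 → T2 → T3

T1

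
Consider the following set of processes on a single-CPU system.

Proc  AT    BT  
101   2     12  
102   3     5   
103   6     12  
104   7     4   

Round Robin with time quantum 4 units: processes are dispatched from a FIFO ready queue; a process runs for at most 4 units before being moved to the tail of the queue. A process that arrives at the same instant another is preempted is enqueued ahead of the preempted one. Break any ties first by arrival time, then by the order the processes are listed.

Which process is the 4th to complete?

103

Gantt: | idle 0-2 | 101 2-6 | 102 6-10 | 103 10-14 | 101 14-18 | 104 18-22 | 102 22-23 | 103 23-27 | 101 27-31 | 103 31-35 |
Completion: 101=31  102=23  103=35  104=22
Turnaround (C−A): 101=29  102=20  103=29  104=15
Finish order: 104 → 102 → 101 → 103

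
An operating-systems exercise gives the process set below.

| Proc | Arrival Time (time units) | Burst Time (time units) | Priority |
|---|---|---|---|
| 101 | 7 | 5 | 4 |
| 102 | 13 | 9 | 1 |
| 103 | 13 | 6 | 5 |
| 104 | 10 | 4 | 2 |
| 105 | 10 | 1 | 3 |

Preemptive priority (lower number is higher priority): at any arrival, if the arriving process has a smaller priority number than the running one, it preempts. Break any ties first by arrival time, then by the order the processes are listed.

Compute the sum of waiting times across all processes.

Schedule: | idle 0-7 | 101 7-10 | 104 10-13 | 102 13-22 | 104 22-23 | 105 23-24 | 101 24-26 | 103 26-32 |
Completion: 101=26  102=22  103=32  104=23  105=24
Turnaround (C−A): 101=19  102=9  103=19  104=13  105=14
Waiting = turnaround − burst: 101=14, 102=0, 103=13, 104=9, 105=13
Total waiting = 14 + 0 + 13 + 9 + 13 = 49

49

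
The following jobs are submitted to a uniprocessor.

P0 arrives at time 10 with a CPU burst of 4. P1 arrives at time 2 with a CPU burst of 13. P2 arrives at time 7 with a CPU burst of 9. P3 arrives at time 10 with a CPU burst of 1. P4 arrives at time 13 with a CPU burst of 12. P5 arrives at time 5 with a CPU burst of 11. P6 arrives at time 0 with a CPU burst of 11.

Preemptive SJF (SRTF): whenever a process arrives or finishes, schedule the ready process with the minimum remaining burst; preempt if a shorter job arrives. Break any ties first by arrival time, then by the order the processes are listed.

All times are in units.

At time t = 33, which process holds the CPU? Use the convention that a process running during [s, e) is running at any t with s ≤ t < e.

Timeline: | P6 0-11 | P3 11-12 | P0 12-16 | P2 16-25 | P5 25-36 | P4 36-48 | P1 48-61 |
Completion: P0=16  P1=61  P2=25  P3=12  P4=48  P5=36  P6=11

P5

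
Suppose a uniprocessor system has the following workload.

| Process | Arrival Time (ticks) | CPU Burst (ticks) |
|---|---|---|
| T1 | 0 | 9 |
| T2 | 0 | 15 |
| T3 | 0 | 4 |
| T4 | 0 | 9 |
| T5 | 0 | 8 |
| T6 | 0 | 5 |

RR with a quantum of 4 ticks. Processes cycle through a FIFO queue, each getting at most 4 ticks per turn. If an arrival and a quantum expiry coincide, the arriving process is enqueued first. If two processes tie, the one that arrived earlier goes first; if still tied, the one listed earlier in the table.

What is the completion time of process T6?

Schedule: | T1 0-4 | T2 4-8 | T3 8-12 | T4 12-16 | T5 16-20 | T6 20-24 | T1 24-28 | T2 28-32 | T4 32-36 | T5 36-40 | T6 40-41 | T1 41-42 | T2 42-46 | T4 46-47 | T2 47-50 |
Completion: T1=42  T2=50  T3=12  T4=47  T5=40  T6=41

41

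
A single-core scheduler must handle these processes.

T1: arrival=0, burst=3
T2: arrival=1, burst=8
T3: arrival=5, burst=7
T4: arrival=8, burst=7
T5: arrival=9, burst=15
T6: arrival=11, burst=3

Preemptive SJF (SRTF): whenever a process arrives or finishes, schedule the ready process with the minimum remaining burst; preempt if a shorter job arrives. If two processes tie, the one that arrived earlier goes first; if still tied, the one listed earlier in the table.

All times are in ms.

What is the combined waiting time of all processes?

Schedule: | T1 0-3 | T2 3-11 | T6 11-14 | T3 14-21 | T4 21-28 | T5 28-43 |
Completion: T1=3  T2=11  T3=21  T4=28  T5=43  T6=14
Turnaround (C−A): T1=3  T2=10  T3=16  T4=20  T5=34  T6=3
Waiting = turnaround − burst: T1=0, T2=2, T3=9, T4=13, T5=19, T6=0
Total waiting = 0 + 2 + 9 + 13 + 19 + 0 = 43

43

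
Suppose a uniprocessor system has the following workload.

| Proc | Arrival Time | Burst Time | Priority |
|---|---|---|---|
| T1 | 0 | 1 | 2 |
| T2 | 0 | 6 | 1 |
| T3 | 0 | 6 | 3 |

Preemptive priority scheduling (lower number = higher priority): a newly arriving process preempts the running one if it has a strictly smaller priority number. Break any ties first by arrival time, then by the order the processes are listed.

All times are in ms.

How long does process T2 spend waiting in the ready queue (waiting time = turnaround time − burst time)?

0

Gantt: | T2 0-6 | T1 6-7 | T3 7-13 |
Completion: T1=7  T2=6  T3=13
Turnaround (C−A): T1=7  T2=6  T3=13
Waiting(T2) = turnaround − burst = 6 − 6 = 0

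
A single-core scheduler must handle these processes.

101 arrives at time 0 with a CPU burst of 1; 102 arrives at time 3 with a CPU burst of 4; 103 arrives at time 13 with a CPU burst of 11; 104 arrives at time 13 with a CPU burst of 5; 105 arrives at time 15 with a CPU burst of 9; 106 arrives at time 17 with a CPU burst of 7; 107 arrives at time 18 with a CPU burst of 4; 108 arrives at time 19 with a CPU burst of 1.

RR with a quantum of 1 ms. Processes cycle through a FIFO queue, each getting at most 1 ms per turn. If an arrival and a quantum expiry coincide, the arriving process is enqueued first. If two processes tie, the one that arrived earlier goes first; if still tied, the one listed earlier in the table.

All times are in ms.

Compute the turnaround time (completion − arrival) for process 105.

34

Gantt: | 101 0-1 | idle 1-3 | 102 3-7 | idle 7-13 | 103 13-14 | 104 14-15 | 103 15-16 | 105 16-17 | 104 17-18 | 103 18-19 | 106 19-20 | 105 20-21 | 107 21-22 | 104 22-23 | 108 23-24 | 103 24-25 | 106 25-26 | 105 26-27 | 107 27-28 | 104 28-29 | 103 29-30 | 106 30-31 | 105 31-32 | 107 32-33 | 104 33-34 | 103 34-35 | 106 35-36 | 105 36-37 | 107 37-38 | 103 38-39 | 106 39-40 | 105 40-41 | 103 41-42 | 106 42-43 | 105 43-44 | 103 44-45 | 106 45-46 | 105 46-47 | 103 47-48 | 105 48-49 | 103 49-50 |
Completion: 101=1  102=7  103=50  104=34  105=49  106=46  107=38  108=24
Turnaround (C−A): 101=1  102=4  103=37  104=21  105=34  106=29  107=20  108=5
Turnaround(105) = completion − arrival = 49 − 15 = 34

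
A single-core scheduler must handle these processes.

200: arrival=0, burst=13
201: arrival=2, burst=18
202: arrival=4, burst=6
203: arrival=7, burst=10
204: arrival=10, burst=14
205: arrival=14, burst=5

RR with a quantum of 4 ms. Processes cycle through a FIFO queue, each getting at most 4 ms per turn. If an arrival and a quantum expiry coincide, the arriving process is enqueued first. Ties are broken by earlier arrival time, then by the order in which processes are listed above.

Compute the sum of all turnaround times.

280

Schedule: | 200 0-4 | 201 4-8 | 202 8-12 | 200 12-16 | 203 16-20 | 201 20-24 | 204 24-28 | 202 28-30 | 205 30-34 | 200 34-38 | 203 38-42 | 201 42-46 | 204 46-50 | 205 50-51 | 200 51-52 | 203 52-54 | 201 54-58 | 204 58-62 | 201 62-64 | 204 64-66 |
Completion: 200=52  201=64  202=30  203=54  204=66  205=51
Turnaround = completion − arrival: 200=52, 201=62, 202=26, 203=47, 204=56, 205=37
Total turnaround = 52 + 62 + 26 + 47 + 56 + 37 = 280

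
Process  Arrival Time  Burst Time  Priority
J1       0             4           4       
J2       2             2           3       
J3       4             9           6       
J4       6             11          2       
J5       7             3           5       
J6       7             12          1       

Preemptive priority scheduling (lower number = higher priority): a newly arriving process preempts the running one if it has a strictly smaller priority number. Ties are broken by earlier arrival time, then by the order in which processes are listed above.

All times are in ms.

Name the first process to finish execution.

J2

Timeline: | J1 0-2 | J2 2-4 | J1 4-6 | J4 6-7 | J6 7-19 | J4 19-29 | J5 29-32 | J3 32-41 |
Completion: J1=6  J2=4  J3=41  J4=29  J5=32  J6=19
Turnaround (C−A): J1=6  J2=2  J3=37  J4=23  J5=25  J6=12
Finish order: J2 → J1 → J6 → J4 → J5 → J3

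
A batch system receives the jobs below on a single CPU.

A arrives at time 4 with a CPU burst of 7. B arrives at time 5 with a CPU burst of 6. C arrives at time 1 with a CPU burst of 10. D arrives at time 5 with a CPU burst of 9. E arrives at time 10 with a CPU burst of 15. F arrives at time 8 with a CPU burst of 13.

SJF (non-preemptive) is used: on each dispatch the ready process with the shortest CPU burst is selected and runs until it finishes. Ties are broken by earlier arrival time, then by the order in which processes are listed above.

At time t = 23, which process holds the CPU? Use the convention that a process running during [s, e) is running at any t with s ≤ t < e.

Gantt: | idle 0-1 | C 1-11 | B 11-17 | A 17-24 | D 24-33 | F 33-46 | E 46-61 |
Completion: A=24  B=17  C=11  D=33  E=61  F=46

A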